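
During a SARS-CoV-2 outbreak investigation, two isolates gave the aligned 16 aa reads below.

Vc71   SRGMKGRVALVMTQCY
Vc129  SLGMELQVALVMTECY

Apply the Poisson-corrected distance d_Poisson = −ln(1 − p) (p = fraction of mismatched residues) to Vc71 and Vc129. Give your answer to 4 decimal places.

Mismatches occur at site 2 (R→L), site 5 (K→E), site 6 (G→L), site 7 (R→Q), site 14 (Q→E).
p = 5/16 = 0.312500.
d = −ln(1 − 0.312500) = −ln(0.687500) = 0.3747.

0.3747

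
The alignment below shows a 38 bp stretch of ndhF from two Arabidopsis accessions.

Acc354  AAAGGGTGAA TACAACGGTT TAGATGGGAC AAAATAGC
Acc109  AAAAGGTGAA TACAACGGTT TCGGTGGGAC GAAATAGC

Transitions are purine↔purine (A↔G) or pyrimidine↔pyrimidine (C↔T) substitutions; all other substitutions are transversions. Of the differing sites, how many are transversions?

Mismatches occur at site 4 (G/A, transition), site 22 (A/C, transversion), site 24 (A/G, transition), site 31 (A/G, transition).
Of the 4 differences, 3 transitions and 1 transversion, so the answer is 1.

1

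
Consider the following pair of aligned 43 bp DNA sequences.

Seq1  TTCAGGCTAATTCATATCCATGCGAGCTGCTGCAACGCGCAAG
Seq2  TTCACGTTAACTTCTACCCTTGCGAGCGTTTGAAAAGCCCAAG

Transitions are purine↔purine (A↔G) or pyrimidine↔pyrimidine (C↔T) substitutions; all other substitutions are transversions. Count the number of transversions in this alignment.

8

Differing sites — 5:G/C (Tv); 7:C/T (Ti); 11:T/C (Ti); 13:C/T (Ti); 14:A/C (Tv); 17:T/C (Ti); 20:A/T (Tv); 28:T/G (Tv); 29:G/T (Tv); 30:C/T (Ti); 33:C/A (Tv); 36:C/A (Tv); 39:G/C (Tv).
Of the 13 differences, 5 transitions and 8 transversions, so the answer is 8.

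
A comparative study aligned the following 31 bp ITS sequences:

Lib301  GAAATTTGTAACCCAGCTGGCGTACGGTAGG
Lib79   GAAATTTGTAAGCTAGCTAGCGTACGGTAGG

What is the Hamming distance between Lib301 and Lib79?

Differing sites — 12:C/G; 14:C/T; 19:G/A.
That gives 3 mismatches out of 31 aligned sites, so the Hamming distance is 3.

3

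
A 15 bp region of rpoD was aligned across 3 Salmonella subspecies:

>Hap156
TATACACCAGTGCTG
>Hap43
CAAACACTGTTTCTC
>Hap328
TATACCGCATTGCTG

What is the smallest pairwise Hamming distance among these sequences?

Pairwise Hamming distances:
  Hap156 vs Hap43: 7
  Hap156 vs Hap328: 3
  Hap43 vs Hap328: 8
The smallest is 3, between Hap156 and Hap328.

3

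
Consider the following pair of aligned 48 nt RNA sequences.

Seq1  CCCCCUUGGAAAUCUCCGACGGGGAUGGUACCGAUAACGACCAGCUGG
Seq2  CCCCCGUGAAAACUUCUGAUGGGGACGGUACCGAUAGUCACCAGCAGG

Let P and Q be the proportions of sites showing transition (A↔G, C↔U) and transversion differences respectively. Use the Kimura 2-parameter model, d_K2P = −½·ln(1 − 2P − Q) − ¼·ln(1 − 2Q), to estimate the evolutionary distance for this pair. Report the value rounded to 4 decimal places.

0.2853

Differing sites — 6:U/G (Tv); 9:G/A (Ti); 13:U/C (Ti); 14:C/U (Ti); 17:C/U (Ti); 20:C/U (Ti); 26:U/C (Ti); 37:A/G (Ti); 38:C/U (Ti); 39:G/C (Tv); 46:U/A (Tv).
Of the 11 differences, 8 transitions and 3 transversions over 48 sites: P = 8/48 = 0.166667, Q = 3/48 = 0.062500.
d = −0.5·ln(0.604166) − 0.25·ln(0.875000) = −0.5·(-0.503906) − 0.25·(-0.133531) = 0.2853.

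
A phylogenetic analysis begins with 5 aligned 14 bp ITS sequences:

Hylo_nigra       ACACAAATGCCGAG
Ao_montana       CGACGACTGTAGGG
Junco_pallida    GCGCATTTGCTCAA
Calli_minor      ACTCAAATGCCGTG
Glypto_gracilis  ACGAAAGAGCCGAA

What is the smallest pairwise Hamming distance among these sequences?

Pairwise Hamming distances:
  Hylo_nigra vs Ao_montana: 7
  Hylo_nigra vs Junco_pallida: 7
  Hylo_nigra vs Calli_minor: 2
  Hylo_nigra vs Glypto_gracilis: 5
  Ao_montana vs Junco_pallida: 11
  Ao_montana vs Calli_minor: 8
  Ao_montana vs Glypto_gracilis: 11
  Junco_pallida vs Calli_minor: 8
  Junco_pallida vs Glypto_gracilis: 7
  Calli_minor vs Glypto_gracilis: 6
The smallest is 2, between Hylo_nigra and Calli_minor.

2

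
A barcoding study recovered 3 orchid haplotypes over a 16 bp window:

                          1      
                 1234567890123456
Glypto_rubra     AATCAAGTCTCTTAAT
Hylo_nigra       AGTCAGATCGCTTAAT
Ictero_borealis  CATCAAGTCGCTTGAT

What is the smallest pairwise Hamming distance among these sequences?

Pairwise Hamming distances:
  Glypto_rubra vs Hylo_nigra: 4
  Glypto_rubra vs Ictero_borealis: 3
  Hylo_nigra vs Ictero_borealis: 5
The smallest is 3, between Glypto_rubra and Ictero_borealis.

3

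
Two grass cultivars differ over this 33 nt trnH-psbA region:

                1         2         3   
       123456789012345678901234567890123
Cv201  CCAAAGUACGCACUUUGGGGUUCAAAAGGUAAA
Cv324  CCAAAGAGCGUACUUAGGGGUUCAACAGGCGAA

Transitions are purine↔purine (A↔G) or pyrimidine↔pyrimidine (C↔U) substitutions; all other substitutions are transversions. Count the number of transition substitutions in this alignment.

Differing sites — 7:U/A (Tv); 8:A/G (Ti); 11:C/U (Ti); 16:U/A (Tv); 26:A/C (Tv); 30:U/C (Ti); 31:A/G (Ti).
Of the 7 differences, 4 transitions and 3 transversions, so the answer is 4.

4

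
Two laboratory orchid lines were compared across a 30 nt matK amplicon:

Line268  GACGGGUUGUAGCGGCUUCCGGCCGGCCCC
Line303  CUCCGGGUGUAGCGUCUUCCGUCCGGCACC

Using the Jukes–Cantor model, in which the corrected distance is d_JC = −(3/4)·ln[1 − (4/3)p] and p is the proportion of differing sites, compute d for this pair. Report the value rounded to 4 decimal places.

Mismatches occur at site 1 (G↔C), site 2 (A↔U), site 4 (G↔C), site 7 (U↔G), site 15 (G↔U), site 22 (G↔U), site 28 (C↔A).
p = 7/30 = 0.233333.
d = −0.75 · ln(1 − (4/3)·0.233333) = −0.75 · ln(0.688889) = −0.75 · (-0.372675) = 0.2795.

0.2795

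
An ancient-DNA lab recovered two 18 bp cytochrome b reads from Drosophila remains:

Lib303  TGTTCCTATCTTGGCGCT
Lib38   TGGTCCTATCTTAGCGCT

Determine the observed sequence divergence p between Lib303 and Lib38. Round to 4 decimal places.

0.1111

The sequences differ at positions 3 (T/G), 13 (G/A).
There are 2 differences over 18 sites, so p = 2/18 = 0.1111.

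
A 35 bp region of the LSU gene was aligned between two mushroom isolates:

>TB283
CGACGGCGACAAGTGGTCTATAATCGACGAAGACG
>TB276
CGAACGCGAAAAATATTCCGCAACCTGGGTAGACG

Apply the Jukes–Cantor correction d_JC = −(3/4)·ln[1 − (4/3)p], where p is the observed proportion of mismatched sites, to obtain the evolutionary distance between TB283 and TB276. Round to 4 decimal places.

The sequences differ at positions 4 (C/A), 5 (G/C), 10 (C/A), 13 (G/A), 15 (G/A), 16 (G/T), 19 (T/C), 20 (A/G), 21 (T/C), 24 (T/C), 26 (G/T), 27 (A/G), 28 (C/G), 30 (A/T).
p = 14/35 = 0.400000.
d = −0.75 · ln(1 − (4/3)·0.400000) = −0.75 · ln(0.466667) = −0.75 · (-0.762139) = 0.5716.

0.5716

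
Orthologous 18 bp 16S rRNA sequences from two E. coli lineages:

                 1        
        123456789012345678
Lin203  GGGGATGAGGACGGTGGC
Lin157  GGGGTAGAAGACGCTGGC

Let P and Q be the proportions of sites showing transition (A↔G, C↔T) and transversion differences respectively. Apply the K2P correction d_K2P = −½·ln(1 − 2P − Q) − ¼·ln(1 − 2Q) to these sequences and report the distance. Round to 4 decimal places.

Mismatches occur at site 5 (A→T, transversion), site 6 (T→A, transversion), site 9 (G→A, transition), site 14 (G→C, transversion).
Of the 4 differences, 1 transition and 3 transversions over 18 sites: P = 1/18 = 0.055556, Q = 3/18 = 0.166667.
d = −0.5·ln(0.722221) − 0.25·ln(0.666666) = −0.5·(-0.325424) − 0.25·(-0.405466) = 0.2641.

0.2641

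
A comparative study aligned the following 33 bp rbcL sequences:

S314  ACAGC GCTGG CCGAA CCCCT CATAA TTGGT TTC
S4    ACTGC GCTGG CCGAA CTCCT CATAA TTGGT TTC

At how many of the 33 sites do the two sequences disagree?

Differing sites — 3:A/T; 17:C/T.
That gives 2 mismatches out of 33 aligned sites, so the Hamming distance is 2.

2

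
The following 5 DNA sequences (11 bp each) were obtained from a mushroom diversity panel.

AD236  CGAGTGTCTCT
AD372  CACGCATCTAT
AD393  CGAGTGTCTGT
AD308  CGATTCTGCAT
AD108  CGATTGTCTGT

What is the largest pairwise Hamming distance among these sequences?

7

Pairwise Hamming distances:
  AD236 vs AD372: 5
  AD236 vs AD393: 1
  AD236 vs AD308: 5
  AD236 vs AD108: 2
  AD372 vs AD393: 5
  AD372 vs AD308: 7
  AD372 vs AD108: 6
  AD393 vs AD308: 5
  AD393 vs AD108: 1
  AD308 vs AD108: 4
The largest is 7, between AD372 and AD308.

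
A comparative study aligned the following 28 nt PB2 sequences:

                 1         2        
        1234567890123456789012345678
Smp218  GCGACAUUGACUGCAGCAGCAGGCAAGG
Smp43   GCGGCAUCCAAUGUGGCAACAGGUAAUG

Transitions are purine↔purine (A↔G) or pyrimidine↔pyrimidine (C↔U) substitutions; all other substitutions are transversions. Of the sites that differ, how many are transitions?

Differing sites — 4:A/G (Ti); 8:U/C (Ti); 9:G/C (Tv); 11:C/A (Tv); 14:C/U (Ti); 15:A/G (Ti); 19:G/A (Ti); 24:C/U (Ti); 27:G/U (Tv).
Of the 9 differences, 6 transitions and 3 transversions, so the answer is 6.

6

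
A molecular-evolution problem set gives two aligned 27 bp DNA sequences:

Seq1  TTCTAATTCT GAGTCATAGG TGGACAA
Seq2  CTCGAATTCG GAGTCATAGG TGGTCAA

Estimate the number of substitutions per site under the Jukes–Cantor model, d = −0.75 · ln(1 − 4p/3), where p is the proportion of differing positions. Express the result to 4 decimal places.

The sequences differ at positions 1 (T/C), 4 (T/G), 10 (T/G), 24 (A/T).
p = 4/27 = 0.148148.
d = −0.75 · ln(1 − (4/3)·0.148148) = −0.75 · ln(0.802469) = −0.75 · (-0.220062) = 0.1650.

0.1650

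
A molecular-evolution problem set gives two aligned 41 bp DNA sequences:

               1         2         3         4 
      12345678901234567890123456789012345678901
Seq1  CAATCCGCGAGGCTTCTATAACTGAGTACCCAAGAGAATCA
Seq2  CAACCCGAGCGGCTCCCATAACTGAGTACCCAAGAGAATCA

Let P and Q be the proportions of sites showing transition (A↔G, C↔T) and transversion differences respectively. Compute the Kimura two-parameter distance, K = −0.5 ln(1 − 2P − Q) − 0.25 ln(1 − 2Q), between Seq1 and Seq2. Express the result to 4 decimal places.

0.1342

Mismatches occur at site 4 (T↔C, transition), site 8 (C↔A, transversion), site 10 (A↔C, transversion), site 15 (T↔C, transition), site 17 (T↔C, transition).
Of the 5 differences, 3 transitions and 2 transversions over 41 sites: P = 3/41 = 0.073171, Q = 2/41 = 0.048780.
d = −0.5·ln(0.804878) − 0.25·ln(0.902440) = −0.5·(-0.217065) − 0.25·(-0.102653) = 0.1342.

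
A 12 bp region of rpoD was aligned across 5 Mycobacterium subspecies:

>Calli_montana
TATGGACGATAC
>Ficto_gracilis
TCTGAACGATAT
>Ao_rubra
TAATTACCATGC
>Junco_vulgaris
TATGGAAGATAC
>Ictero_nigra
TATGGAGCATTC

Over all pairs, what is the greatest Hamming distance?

Pairwise Hamming distances:
  Calli_montana vs Ficto_gracilis: 3
  Calli_montana vs Ao_rubra: 5
  Calli_montana vs Junco_vulgaris: 1
  Calli_montana vs Ictero_nigra: 3
  Ficto_gracilis vs Ao_rubra: 7
  Ficto_gracilis vs Junco_vulgaris: 4
  Ficto_gracilis vs Ictero_nigra: 6
  Ao_rubra vs Junco_vulgaris: 6
  Ao_rubra vs Ictero_nigra: 5
  Junco_vulgaris vs Ictero_nigra: 3
The largest is 7, between Ficto_gracilis and Ao_rubra.

7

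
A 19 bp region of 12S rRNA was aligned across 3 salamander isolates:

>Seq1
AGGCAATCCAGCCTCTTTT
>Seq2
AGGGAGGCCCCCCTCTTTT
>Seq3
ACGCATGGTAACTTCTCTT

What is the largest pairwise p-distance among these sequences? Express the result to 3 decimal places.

Pairwise Hamming distances:
  Seq1 vs Seq2: 5
  Seq1 vs Seq3: 8
  Seq2 vs Seq3: 9
The largest is 9 mismatches, between Seq2 and Seq3; p = 9/19 = 0.474.

0.474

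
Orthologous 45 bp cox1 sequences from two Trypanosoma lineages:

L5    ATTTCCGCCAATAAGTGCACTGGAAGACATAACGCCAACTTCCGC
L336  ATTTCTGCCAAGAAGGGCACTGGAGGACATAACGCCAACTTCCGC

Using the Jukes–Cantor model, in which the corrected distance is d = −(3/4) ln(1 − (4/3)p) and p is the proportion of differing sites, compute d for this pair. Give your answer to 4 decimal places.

Differing sites — 6:C/T; 12:T/G; 16:T/G; 25:A/G.
p = 4/45 = 0.088889.
d = −0.75 · ln(1 − (4/3)·0.088889) = −0.75 · ln(0.881481) = −0.75 · (-0.126152) = 0.0946.

0.0946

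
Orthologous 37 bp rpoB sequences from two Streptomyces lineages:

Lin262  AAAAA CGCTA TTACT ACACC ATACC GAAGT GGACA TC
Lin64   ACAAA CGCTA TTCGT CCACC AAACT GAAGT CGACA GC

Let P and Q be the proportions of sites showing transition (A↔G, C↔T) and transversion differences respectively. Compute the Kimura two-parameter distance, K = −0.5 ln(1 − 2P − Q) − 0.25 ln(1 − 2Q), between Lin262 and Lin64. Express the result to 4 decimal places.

0.2582

The sequences differ at positions 2 (A/C, transversion), 13 (A/C, transversion), 14 (C/G, transversion), 16 (A/C, transversion), 22 (T/A, transversion), 25 (C/T, transition), 31 (G/C, transversion), 36 (T/G, transversion).
Of the 8 differences, 1 transition and 7 transversions over 37 sites: P = 1/37 = 0.027027, Q = 7/37 = 0.189189.
d = −0.5·ln(0.756757) − 0.25·ln(0.621622) = −0.5·(-0.278713) − 0.25·(-0.475423) = 0.2582.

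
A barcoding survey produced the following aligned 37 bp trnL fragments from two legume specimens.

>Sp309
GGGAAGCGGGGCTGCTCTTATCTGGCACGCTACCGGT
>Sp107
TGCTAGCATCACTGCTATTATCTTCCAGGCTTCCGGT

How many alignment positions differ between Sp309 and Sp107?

12

Mismatches occur at site 1 (G↔T), site 3 (G↔C), site 4 (A↔T), site 8 (G↔A), site 9 (G↔T), site 10 (G↔C), site 11 (G↔A), site 17 (C↔A), site 24 (G↔T), site 25 (G↔C), site 28 (C↔G), site 32 (A↔T).
That gives 12 mismatches out of 37 aligned sites, so the Hamming distance is 12.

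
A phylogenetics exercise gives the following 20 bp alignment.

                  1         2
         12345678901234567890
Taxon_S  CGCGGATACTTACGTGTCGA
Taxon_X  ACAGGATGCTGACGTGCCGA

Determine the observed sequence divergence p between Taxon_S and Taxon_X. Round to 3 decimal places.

0.300

Mismatches occur at site 1 (C↔A), site 2 (G↔C), site 3 (C↔A), site 8 (A↔G), site 11 (T↔G), site 17 (T↔C).
There are 6 differences over 20 sites, so p = 6/20 = 0.300.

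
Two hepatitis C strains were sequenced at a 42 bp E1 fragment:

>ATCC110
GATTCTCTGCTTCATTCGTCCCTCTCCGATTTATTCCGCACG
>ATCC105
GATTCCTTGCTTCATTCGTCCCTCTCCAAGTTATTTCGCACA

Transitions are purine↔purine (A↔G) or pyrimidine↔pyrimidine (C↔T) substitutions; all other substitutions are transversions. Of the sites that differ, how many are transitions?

5

Differing sites — 6:T/C (Ti); 7:C/T (Ti); 28:G/A (Ti); 30:T/G (Tv); 36:C/T (Ti); 42:G/A (Ti).
Of the 6 differences, 5 transitions and 1 transversion, so the answer is 5.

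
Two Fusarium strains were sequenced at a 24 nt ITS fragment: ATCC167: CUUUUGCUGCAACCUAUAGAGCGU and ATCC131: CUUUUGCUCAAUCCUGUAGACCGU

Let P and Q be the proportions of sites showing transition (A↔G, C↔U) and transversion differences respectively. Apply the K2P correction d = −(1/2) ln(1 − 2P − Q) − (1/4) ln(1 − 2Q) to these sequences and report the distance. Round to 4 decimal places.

Mismatches occur at site 9 (G→C, transversion), site 10 (C→A, transversion), site 12 (A→U, transversion), site 16 (A→G, transition), site 21 (G→C, transversion).
Of the 5 differences, 1 transition and 4 transversions over 24 sites: P = 1/24 = 0.041667, Q = 4/24 = 0.166667.
d = −0.5·ln(0.749999) − 0.25·ln(0.666666) = −0.5·(-0.287683) − 0.25·(-0.405466) = 0.2452.

0.2452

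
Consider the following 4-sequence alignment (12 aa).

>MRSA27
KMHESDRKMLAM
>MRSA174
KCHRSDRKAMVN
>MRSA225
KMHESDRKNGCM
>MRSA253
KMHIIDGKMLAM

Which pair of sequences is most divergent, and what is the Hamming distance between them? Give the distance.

8

Pairwise Hamming distances:
  MRSA27 vs MRSA174: 6
  MRSA27 vs MRSA225: 3
  MRSA27 vs MRSA253: 3
  MRSA174 vs MRSA225: 6
  MRSA174 vs MRSA253: 8
  MRSA225 vs MRSA253: 6
The largest is 8, between MRSA174 and MRSA253.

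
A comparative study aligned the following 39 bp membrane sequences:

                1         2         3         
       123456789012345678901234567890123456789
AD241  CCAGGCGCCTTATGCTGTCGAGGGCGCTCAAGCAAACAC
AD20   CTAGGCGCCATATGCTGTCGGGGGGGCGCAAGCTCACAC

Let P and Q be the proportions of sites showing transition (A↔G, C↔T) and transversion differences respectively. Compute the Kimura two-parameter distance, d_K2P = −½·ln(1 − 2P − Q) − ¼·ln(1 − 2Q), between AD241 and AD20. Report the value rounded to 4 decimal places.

0.2052

Differing sites — 2:C/T (Ti); 10:T/A (Tv); 21:A/G (Ti); 25:C/G (Tv); 28:T/G (Tv); 34:A/T (Tv); 35:A/C (Tv).
Of the 7 differences, 2 transitions and 5 transversions over 39 sites: P = 2/39 = 0.051282, Q = 5/39 = 0.128205.
d = −0.5·ln(0.769231) − 0.25·ln(0.743590) = −0.5·(-0.262364) − 0.25·(-0.296265) = 0.2052.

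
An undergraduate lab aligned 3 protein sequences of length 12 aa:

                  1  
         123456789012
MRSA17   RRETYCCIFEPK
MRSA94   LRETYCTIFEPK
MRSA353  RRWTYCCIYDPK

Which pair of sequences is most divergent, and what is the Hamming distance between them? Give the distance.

5

Pairwise Hamming distances:
  MRSA17 vs MRSA94: 2
  MRSA17 vs MRSA353: 3
  MRSA94 vs MRSA353: 5
The largest is 5, between MRSA94 and MRSA353.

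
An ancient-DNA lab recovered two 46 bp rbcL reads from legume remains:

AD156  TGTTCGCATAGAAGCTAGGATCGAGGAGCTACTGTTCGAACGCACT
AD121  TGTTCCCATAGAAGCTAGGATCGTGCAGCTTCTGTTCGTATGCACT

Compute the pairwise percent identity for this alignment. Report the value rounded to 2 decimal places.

Differing sites — 6:G/C; 24:A/T; 26:G/C; 31:A/T; 39:A/T; 41:C/T.
40 of the 46 sites match, so the percent identity is 40/46 × 100 = 86.96%.

86.96%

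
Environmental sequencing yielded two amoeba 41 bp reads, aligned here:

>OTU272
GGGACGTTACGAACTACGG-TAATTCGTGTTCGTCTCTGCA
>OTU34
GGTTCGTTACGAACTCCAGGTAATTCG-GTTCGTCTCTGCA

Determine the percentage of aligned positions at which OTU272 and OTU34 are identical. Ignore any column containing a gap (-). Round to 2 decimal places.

89.74%

Excluding the 2 gap columns leaves 39 comparable sites.
Mismatches occur at site 3 (G→T), site 4 (A→T), site 16 (A→C), site 18 (G→A).
35 of the 39 comparable sites match, so the percent identity is 35/39 × 100 = 89.74%.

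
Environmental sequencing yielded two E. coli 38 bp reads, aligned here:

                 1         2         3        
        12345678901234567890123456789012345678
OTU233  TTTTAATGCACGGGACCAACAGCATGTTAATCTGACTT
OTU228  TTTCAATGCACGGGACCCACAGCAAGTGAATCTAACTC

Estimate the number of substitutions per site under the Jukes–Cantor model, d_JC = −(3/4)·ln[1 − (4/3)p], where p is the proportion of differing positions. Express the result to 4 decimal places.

0.1773

Differing sites — 4:T/C; 18:A/C; 25:T/A; 28:T/G; 34:G/A; 38:T/C.
p = 6/38 = 0.157895.
d = −0.75 · ln(1 − (4/3)·0.157895) = −0.75 · ln(0.789473) = −0.75 · (-0.236390) = 0.1773.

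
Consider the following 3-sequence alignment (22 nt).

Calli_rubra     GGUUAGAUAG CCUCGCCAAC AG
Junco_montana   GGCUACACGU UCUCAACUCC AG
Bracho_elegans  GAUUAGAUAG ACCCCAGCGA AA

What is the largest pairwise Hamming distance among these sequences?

14

Pairwise Hamming distances:
  Calli_rubra vs Junco_montana: 10
  Calli_rubra vs Bracho_elegans: 10
  Junco_montana vs Bracho_elegans: 14
The largest is 14, between Junco_montana and Bracho_elegans.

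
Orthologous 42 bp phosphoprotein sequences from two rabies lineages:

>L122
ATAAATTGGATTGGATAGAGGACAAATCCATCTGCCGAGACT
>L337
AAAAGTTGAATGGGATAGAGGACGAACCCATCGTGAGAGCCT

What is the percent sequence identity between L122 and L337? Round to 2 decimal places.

Differing sites — 2:T/A; 5:A/G; 9:G/A; 12:T/G; 24:A/G; 27:T/C; 33:T/G; 34:G/T; 35:C/G; 36:C/A; 40:A/C.
31 of the 42 sites match, so the percent identity is 31/42 × 100 = 73.81%.

73.81%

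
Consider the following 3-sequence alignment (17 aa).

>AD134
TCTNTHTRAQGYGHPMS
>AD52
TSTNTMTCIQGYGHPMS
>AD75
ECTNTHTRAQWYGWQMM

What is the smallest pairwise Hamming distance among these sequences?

Pairwise Hamming distances:
  AD134 vs AD52: 4
  AD134 vs AD75: 5
  AD52 vs AD75: 9
The smallest is 4, between AD134 and AD52.

4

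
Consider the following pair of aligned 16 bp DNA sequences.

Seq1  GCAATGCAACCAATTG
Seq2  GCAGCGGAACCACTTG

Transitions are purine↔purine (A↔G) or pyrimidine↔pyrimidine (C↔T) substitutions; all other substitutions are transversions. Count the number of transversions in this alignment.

Mismatches occur at site 4 (A↔G, transition), site 5 (T↔C, transition), site 7 (C↔G, transversion), site 13 (A↔C, transversion).
Of the 4 differences, 2 transitions and 2 transversions, so the answer is 2.

2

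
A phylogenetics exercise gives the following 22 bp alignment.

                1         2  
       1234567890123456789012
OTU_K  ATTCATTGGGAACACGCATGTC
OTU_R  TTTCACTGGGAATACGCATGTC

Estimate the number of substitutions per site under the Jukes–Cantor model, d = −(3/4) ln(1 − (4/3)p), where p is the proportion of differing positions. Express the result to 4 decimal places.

0.1505

Differing sites — 1:A/T; 6:T/C; 13:C/T.
p = 3/22 = 0.136364.
d = −0.75 · ln(1 − (4/3)·0.136364) = −0.75 · ln(0.818181) = −0.75 · (-0.200672) = 0.1505.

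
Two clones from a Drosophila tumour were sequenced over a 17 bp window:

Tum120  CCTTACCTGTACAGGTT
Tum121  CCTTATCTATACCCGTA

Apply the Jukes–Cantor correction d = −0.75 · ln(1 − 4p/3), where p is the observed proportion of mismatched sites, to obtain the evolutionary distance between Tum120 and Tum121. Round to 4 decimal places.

Differing sites — 6:C/T; 9:G/A; 13:A/C; 14:G/C; 17:T/A.
p = 5/17 = 0.294118.
d = −0.75 · ln(1 − (4/3)·0.294118) = −0.75 · ln(0.607843) = −0.75 · (-0.497839) = 0.3734.

0.3734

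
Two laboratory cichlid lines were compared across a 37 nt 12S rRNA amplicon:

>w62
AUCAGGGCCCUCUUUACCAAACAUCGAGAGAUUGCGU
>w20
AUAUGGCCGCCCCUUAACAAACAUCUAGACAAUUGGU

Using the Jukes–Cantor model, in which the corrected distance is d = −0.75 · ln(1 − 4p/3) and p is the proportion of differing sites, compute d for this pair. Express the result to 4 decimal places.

0.4248

Mismatches occur at site 3 (C/A), site 4 (A/U), site 7 (G/C), site 9 (C/G), site 11 (U/C), site 13 (U/C), site 17 (C/A), site 26 (G/U), site 30 (G/C), site 32 (U/A), site 34 (G/U), site 35 (C/G).
p = 12/37 = 0.324324.
d = −0.75 · ln(1 − (4/3)·0.324324) = −0.75 · ln(0.567568) = −0.75 · (-0.566395) = 0.4248.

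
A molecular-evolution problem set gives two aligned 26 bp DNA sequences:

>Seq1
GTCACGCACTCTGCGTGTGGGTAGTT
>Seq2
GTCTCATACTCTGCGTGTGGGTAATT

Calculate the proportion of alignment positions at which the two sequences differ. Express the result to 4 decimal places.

Differing sites — 4:A/T; 6:G/A; 7:C/T; 24:G/A.
There are 4 differences over 26 sites, so p = 4/26 = 0.1538.

0.1538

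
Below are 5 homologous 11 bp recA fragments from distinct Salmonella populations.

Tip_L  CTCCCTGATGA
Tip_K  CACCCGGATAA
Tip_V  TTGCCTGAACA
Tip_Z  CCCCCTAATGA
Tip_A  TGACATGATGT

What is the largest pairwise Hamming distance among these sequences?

7

Pairwise Hamming distances:
  Tip_L vs Tip_K: 3
  Tip_L vs Tip_V: 4
  Tip_L vs Tip_Z: 2
  Tip_L vs Tip_A: 5
  Tip_K vs Tip_V: 6
  Tip_K vs Tip_Z: 4
  Tip_K vs Tip_A: 7
  Tip_V vs Tip_Z: 6
  Tip_V vs Tip_A: 6
  Tip_Z vs Tip_A: 6
The largest is 7, between Tip_K and Tip_A.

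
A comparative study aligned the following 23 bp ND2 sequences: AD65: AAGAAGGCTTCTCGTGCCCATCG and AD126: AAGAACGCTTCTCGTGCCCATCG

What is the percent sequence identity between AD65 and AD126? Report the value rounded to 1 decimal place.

A single mismatch occurs at site 6 (G/C).
22 of the 23 sites match, so the percent identity is 22/23 × 100 = 95.7%.

95.7%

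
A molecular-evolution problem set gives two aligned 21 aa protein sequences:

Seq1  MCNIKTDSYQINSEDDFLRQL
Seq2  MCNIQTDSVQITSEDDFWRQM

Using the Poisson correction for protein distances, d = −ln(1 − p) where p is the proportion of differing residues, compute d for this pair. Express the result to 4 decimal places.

0.2719

The sequences differ at positions 5 (K/Q), 9 (Y/V), 12 (N/T), 18 (L/W), 21 (L/M).
p = 5/21 = 0.238095.
d = −ln(1 − 0.238095) = −ln(0.761905) = 0.2719.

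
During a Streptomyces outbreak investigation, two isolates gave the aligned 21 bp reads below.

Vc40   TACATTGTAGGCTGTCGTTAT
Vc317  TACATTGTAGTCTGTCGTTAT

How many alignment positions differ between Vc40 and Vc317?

1

The sequences differ at position 11 (G/T).
That gives 1 mismatch out of 21 aligned sites, so the Hamming distance is 1.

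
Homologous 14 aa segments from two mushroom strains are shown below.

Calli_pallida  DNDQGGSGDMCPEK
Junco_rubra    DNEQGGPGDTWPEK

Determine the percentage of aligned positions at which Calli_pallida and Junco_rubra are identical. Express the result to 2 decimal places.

71.43%

The sequences differ at positions 3 (D/E), 7 (S/P), 10 (M/T), 11 (C/W).
10 of the 14 sites match, so the percent identity is 10/14 × 100 = 71.43%.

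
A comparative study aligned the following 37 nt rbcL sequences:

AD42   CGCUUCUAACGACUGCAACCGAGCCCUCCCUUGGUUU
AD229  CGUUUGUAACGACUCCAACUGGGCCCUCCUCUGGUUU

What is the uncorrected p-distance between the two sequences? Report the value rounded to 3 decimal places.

Mismatches occur at site 3 (C→U), site 6 (C→G), site 15 (G→C), site 20 (C→U), site 22 (A→G), site 30 (C→U), site 31 (U→C).
There are 7 differences over 37 sites, so p = 7/37 = 0.189.

0.189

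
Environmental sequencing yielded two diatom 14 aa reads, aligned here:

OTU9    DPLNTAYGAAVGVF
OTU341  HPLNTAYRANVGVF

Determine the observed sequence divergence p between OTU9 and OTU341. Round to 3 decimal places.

0.214

Mismatches occur at site 1 (D↔H), site 8 (G↔R), site 10 (A↔N).
There are 3 differences over 14 sites, so p = 3/14 = 0.214.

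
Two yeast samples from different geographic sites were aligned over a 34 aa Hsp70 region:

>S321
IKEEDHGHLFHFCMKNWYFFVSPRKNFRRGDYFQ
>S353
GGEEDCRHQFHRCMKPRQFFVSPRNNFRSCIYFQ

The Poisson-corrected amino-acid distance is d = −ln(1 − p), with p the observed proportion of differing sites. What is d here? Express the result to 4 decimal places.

Differing sites — 1:I/G; 2:K/G; 6:H/C; 7:G/R; 9:L/Q; 12:F/R; 16:N/P; 17:W/R; 18:Y/Q; 25:K/N; 29:R/S; 30:G/C; 31:D/I.
p = 13/34 = 0.382353.
d = −ln(1 − 0.382353) = −ln(0.617647) = 0.4818.

0.4818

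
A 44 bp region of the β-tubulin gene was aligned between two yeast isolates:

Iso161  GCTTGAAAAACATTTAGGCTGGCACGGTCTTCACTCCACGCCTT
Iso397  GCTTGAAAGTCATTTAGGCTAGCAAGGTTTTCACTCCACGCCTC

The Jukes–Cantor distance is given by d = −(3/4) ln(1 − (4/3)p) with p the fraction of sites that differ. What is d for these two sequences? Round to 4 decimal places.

0.1505

Differing sites — 9:A/G; 10:A/T; 21:G/A; 25:C/A; 29:C/T; 44:T/C.
p = 6/44 = 0.136364.
d = −0.75 · ln(1 − (4/3)·0.136364) = −0.75 · ln(0.818181) = −0.75 · (-0.200672) = 0.1505.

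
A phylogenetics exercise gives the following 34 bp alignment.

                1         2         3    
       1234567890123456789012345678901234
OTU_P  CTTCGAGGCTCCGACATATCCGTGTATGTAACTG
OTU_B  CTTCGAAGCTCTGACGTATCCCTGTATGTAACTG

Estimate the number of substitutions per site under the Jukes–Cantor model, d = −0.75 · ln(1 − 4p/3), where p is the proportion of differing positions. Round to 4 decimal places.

Differing sites — 7:G/A; 12:C/T; 16:A/G; 22:G/C.
p = 4/34 = 0.117647.
d = −0.75 · ln(1 − (4/3)·0.117647) = −0.75 · ln(0.843137) = −0.75 · (-0.170626) = 0.1280.

0.1280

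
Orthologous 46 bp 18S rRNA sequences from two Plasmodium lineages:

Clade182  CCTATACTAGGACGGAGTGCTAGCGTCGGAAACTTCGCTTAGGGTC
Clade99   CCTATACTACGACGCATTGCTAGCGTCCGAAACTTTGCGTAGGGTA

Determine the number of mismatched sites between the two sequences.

7

Differing sites — 10:G/C; 15:G/C; 17:G/T; 28:G/C; 36:C/T; 39:T/G; 46:C/A.
That gives 7 mismatches out of 46 aligned sites, so the Hamming distance is 7.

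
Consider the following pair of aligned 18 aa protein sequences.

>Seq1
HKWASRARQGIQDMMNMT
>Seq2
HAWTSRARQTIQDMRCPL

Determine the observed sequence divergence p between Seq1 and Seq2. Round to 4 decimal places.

Mismatches occur at site 2 (K↔A), site 4 (A↔T), site 10 (G↔T), site 15 (M↔R), site 16 (N↔C), site 17 (M↔P), site 18 (T↔L).
There are 7 differences over 18 sites, so p = 7/18 = 0.3889.

0.3889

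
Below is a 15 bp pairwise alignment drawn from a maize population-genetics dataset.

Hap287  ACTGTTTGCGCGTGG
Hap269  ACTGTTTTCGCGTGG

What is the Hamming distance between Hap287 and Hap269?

Differing sites — 8:G/T.
That gives 1 mismatch out of 15 aligned sites, so the Hamming distance is 1.

1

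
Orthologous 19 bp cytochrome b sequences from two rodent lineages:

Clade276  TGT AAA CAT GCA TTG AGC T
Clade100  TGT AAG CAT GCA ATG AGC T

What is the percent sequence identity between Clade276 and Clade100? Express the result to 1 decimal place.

Differing sites — 6:A/G; 13:T/A.
17 of the 19 sites match, so the percent identity is 17/19 × 100 = 89.5%.

89.5%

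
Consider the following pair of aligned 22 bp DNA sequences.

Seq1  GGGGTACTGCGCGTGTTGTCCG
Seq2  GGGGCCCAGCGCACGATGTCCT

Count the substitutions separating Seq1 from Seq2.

The sequences differ at positions 5 (T/C), 6 (A/C), 8 (T/A), 13 (G/A), 14 (T/C), 16 (T/A), 22 (G/T).
That gives 7 mismatches out of 22 aligned sites, so the Hamming distance is 7.

7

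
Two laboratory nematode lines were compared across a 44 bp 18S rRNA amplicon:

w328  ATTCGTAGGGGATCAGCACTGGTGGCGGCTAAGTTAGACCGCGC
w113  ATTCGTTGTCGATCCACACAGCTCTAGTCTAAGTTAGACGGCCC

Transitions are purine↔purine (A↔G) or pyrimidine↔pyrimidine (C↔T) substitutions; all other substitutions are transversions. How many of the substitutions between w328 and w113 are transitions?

The sequences differ at positions 7 (A/T, transversion), 9 (G/T, transversion), 10 (G/C, transversion), 15 (A/C, transversion), 16 (G/A, transition), 20 (T/A, transversion), 22 (G/C, transversion), 24 (G/C, transversion), 25 (G/T, transversion), 26 (C/A, transversion), 28 (G/T, transversion), 40 (C/G, transversion), 43 (G/C, transversion).
Of the 13 differences, 1 transition and 12 transversions, so the answer is 1.

1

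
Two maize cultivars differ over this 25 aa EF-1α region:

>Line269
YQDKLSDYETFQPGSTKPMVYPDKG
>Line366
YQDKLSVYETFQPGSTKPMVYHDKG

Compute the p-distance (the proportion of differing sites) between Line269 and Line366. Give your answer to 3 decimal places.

0.080

Differing sites — 7:D/V; 22:P/H.
There are 2 differences over 25 sites, so p = 2/25 = 0.080.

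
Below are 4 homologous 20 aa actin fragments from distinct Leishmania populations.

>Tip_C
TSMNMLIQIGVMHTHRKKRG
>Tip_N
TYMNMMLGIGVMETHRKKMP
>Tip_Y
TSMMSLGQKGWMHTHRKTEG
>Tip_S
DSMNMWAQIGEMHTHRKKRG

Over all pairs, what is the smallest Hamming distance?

Pairwise Hamming distances:
  Tip_C vs Tip_N: 7
  Tip_C vs Tip_Y: 7
  Tip_C vs Tip_S: 4
  Tip_N vs Tip_Y: 12
  Tip_N vs Tip_S: 9
  Tip_Y vs Tip_S: 9
The smallest is 4, between Tip_C and Tip_S.

4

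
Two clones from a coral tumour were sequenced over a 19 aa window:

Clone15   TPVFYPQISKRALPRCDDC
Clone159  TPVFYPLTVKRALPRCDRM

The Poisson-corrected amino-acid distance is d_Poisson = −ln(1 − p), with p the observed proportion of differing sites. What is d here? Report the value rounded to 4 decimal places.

0.3054

Differing sites — 7:Q/L; 8:I/T; 9:S/V; 18:D/R; 19:C/M.
p = 5/19 = 0.263158.
d = −ln(1 − 0.263158) = −ln(0.736842) = 0.3054.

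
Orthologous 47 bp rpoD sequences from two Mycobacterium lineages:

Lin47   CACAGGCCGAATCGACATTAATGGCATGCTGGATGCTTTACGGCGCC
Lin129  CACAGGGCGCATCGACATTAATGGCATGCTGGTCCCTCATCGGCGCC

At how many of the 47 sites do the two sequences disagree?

8

The sequences differ at positions 7 (C/G), 10 (A/C), 33 (A/T), 34 (T/C), 35 (G/C), 38 (T/C), 39 (T/A), 40 (A/T).
That gives 8 mismatches out of 47 aligned sites, so the Hamming distance is 8.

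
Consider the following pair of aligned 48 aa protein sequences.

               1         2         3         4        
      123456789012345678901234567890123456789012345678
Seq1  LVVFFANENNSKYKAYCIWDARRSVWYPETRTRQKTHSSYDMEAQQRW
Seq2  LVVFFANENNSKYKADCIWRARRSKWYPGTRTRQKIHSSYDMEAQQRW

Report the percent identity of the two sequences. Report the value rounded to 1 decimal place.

Mismatches occur at site 16 (Y/D), site 20 (D/R), site 25 (V/K), site 29 (E/G), site 36 (T/I).
43 of the 48 sites match, so the percent identity is 43/48 × 100 = 89.6%.

89.6%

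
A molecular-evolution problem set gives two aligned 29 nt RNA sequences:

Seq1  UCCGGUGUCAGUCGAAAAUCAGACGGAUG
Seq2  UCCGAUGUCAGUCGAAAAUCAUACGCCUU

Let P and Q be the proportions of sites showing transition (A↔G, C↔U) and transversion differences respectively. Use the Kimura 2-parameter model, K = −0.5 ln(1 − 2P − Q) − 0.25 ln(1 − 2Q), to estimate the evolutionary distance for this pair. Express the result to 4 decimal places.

0.1966

The sequences differ at positions 5 (G/A, transition), 22 (G/U, transversion), 26 (G/C, transversion), 27 (A/C, transversion), 29 (G/U, transversion).
Of the 5 differences, 1 transition and 4 transversions over 29 sites: P = 1/29 = 0.034483, Q = 4/29 = 0.137931.
d = −0.5·ln(0.793103) − 0.25·ln(0.724138) = −0.5·(-0.231802) − 0.25·(-0.322773) = 0.1966.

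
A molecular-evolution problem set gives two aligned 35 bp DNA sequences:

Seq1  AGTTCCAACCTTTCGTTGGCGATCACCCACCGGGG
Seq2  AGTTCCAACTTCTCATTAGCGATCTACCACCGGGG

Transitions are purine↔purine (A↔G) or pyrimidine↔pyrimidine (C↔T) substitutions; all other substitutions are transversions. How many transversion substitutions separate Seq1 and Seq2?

2

Mismatches occur at site 10 (C/T, transition), site 12 (T/C, transition), site 15 (G/A, transition), site 18 (G/A, transition), site 25 (A/T, transversion), site 26 (C/A, transversion).
Of the 6 differences, 4 transitions and 2 transversions, so the answer is 2.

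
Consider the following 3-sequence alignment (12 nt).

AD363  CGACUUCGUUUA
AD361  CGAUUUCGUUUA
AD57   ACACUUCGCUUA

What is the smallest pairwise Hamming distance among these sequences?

Pairwise Hamming distances:
  AD363 vs AD361: 1
  AD363 vs AD57: 3
  AD361 vs AD57: 4
The smallest is 1, between AD363 and AD361.

1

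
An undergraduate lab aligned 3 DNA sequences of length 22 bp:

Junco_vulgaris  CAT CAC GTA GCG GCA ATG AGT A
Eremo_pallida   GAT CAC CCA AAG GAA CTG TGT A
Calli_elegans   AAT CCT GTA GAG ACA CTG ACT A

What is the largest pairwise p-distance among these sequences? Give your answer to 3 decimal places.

0.455

Pairwise Hamming distances:
  Junco_vulgaris vs Eremo_pallida: 8
  Junco_vulgaris vs Calli_elegans: 7
  Eremo_pallida vs Calli_elegans: 10
The largest is 10 mismatches, between Eremo_pallida and Calli_elegans; p = 10/22 = 0.455.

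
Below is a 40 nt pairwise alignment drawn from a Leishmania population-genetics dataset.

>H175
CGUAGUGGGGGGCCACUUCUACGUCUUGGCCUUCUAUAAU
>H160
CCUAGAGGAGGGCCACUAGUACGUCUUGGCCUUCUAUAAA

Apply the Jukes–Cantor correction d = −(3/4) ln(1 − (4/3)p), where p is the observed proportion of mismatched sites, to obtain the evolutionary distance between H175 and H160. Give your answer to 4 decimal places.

0.1674

Differing sites — 2:G/C; 6:U/A; 9:G/A; 18:U/A; 19:C/G; 40:U/A.
p = 6/40 = 0.150000.
d = −0.75 · ln(1 − (4/3)·0.150000) = −0.75 · ln(0.800000) = −0.75 · (-0.223144) = 0.1674.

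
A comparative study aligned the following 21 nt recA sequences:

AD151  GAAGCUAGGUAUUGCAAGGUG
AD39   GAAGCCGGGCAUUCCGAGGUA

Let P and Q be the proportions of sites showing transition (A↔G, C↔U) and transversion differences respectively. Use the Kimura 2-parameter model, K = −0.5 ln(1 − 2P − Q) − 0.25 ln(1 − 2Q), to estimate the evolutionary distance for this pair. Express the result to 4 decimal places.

0.3960

Differing sites — 6:U/C (Ti); 7:A/G (Ti); 10:U/C (Ti); 14:G/C (Tv); 16:A/G (Ti); 21:G/A (Ti).
Of the 6 differences, 5 transitions and 1 transversion over 21 sites: P = 5/21 = 0.238095, Q = 1/21 = 0.047619.
d = −0.5·ln(0.476191) − 0.25·ln(0.904762) = −0.5·(-0.741936) − 0.25·(-0.100083) = 0.3960.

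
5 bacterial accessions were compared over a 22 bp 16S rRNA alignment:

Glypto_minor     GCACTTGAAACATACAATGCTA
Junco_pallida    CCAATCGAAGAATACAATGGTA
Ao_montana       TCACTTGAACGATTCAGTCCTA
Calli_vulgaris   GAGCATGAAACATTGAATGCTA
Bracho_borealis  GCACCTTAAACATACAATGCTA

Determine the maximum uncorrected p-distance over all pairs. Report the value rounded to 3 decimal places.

0.500

Pairwise Hamming distances:
  Glypto_minor vs Junco_pallida: 6
  Glypto_minor vs Ao_montana: 6
  Glypto_minor vs Calli_vulgaris: 5
  Glypto_minor vs Bracho_borealis: 2
  Junco_pallida vs Ao_montana: 9
  Junco_pallida vs Calli_vulgaris: 11
  Junco_pallida vs Bracho_borealis: 8
  Ao_montana vs Calli_vulgaris: 9
  Ao_montana vs Bracho_borealis: 8
  Calli_vulgaris vs Bracho_borealis: 6
The largest is 11 mismatches, between Junco_pallida and Calli_vulgaris; p = 11/22 = 0.500.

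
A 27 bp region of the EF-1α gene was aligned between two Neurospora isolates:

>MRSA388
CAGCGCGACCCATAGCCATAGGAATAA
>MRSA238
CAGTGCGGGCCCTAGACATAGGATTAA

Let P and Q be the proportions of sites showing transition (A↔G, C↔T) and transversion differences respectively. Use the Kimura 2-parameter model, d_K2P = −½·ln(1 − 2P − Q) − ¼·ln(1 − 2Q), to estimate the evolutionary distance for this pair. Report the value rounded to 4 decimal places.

The sequences differ at positions 4 (C/T, transition), 8 (A/G, transition), 9 (C/G, transversion), 12 (A/C, transversion), 16 (C/A, transversion), 24 (A/T, transversion).
Of the 6 differences, 2 transitions and 4 transversions over 27 sites: P = 2/27 = 0.074074, Q = 4/27 = 0.148148.
d = −0.5·ln(0.703704) − 0.25·ln(0.703704) = −0.5·(-0.351397) − 0.25·(-0.351397) = 0.2635.

0.2635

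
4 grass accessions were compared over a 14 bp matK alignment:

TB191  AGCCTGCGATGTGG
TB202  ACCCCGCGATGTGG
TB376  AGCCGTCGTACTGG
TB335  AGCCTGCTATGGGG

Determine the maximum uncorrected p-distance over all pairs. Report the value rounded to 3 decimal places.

Pairwise Hamming distances:
  TB191 vs TB202: 2
  TB191 vs TB376: 5
  TB191 vs TB335: 2
  TB202 vs TB376: 6
  TB202 vs TB335: 4
  TB376 vs TB335: 7
The largest is 7 mismatches, between TB376 and TB335; p = 7/14 = 0.500.

0.500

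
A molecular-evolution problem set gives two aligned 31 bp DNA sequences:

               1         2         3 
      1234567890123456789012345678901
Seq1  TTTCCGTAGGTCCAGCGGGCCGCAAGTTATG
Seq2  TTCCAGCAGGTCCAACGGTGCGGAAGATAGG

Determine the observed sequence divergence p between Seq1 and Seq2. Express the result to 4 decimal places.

Differing sites — 3:T/C; 5:C/A; 7:T/C; 15:G/A; 19:G/T; 20:C/G; 23:C/G; 27:T/A; 30:T/G.
There are 9 differences over 31 sites, so p = 9/31 = 0.2903.

0.2903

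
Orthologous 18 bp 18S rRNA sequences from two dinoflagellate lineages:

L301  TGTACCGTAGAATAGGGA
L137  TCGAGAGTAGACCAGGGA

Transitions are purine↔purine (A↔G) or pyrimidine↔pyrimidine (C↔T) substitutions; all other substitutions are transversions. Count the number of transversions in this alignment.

5

Mismatches occur at site 2 (G→C, transversion), site 3 (T→G, transversion), site 5 (C→G, transversion), site 6 (C→A, transversion), site 12 (A→C, transversion), site 13 (T→C, transition).
Of the 6 differences, 1 transition and 5 transversions, so the answer is 5.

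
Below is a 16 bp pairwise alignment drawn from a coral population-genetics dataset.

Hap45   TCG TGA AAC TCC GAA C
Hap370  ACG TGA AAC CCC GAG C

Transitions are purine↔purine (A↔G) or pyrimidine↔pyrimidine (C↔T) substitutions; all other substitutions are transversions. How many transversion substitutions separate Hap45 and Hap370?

The sequences differ at positions 1 (T/A, transversion), 10 (T/C, transition), 15 (A/G, transition).
Of the 3 differences, 2 transitions and 1 transversion, so the answer is 1.

1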